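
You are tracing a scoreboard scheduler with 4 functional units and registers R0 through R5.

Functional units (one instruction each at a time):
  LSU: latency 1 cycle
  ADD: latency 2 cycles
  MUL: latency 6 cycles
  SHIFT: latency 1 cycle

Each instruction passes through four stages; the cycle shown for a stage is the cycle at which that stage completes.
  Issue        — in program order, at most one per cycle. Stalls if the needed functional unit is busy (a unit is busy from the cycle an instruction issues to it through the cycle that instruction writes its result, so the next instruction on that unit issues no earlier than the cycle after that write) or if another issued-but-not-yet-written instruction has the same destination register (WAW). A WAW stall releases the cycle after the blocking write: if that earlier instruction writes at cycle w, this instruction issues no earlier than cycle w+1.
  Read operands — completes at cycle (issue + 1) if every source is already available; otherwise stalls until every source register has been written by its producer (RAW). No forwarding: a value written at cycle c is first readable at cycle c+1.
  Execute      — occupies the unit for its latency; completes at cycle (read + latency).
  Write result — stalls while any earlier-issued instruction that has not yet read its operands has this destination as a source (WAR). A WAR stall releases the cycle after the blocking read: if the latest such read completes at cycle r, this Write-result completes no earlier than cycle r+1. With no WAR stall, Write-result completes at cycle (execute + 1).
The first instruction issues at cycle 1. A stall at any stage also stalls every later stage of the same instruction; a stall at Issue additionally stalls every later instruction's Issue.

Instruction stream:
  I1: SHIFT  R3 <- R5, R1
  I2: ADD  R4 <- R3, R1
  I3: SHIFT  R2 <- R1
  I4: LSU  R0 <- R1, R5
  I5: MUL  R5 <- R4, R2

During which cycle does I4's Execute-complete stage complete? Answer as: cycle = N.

cycle = 8

[I1] 1/2/3/4
[I2] 2/5/7/8  (RAW R3: wait I1 write@4)
[I3] 5/6/7/8  (struct: SHIFT busy until I1 writes@4)
[I4] 6/7/8/9
[I5] 7/9/15/16  (RAW R4: wait I2 write@8; RAW R2: wait I3 write@8)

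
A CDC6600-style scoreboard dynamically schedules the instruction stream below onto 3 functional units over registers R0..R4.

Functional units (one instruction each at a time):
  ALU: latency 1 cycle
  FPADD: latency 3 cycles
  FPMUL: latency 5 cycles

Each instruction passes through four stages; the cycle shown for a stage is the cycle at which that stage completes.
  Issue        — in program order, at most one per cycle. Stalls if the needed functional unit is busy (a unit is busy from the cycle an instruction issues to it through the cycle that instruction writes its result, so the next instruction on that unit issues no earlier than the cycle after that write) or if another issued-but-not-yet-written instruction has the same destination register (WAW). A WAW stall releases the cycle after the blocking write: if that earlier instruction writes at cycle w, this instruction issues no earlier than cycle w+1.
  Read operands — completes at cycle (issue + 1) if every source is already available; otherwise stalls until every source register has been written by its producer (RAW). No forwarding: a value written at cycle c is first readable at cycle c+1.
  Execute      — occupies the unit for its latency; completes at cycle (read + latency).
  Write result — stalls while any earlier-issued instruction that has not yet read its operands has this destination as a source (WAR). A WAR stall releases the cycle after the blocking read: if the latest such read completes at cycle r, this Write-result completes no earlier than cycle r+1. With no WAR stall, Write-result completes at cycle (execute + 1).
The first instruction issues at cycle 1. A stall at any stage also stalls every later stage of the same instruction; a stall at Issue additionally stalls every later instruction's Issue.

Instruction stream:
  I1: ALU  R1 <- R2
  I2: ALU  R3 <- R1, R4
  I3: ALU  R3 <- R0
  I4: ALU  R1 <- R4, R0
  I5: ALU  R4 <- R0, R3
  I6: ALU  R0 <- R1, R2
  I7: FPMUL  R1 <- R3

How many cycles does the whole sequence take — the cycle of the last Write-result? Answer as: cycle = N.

I1 -> (1, 2, 3, 4)
I2 -> (5, 6, 7, 8)  // struct: ALU busy until I1 writes@4
I3 -> (9, 10, 11, 12)  // struct: ALU busy until I2 writes@8
I4 -> (13, 14, 15, 16)  // struct: ALU busy until I3 writes@12
I5 -> (17, 18, 19, 20)  // struct: ALU busy until I4 writes@16
I6 -> (21, 22, 23, 24)  // struct: ALU busy until I5 writes@20
I7 -> (22, 23, 28, 29)

cycle = 29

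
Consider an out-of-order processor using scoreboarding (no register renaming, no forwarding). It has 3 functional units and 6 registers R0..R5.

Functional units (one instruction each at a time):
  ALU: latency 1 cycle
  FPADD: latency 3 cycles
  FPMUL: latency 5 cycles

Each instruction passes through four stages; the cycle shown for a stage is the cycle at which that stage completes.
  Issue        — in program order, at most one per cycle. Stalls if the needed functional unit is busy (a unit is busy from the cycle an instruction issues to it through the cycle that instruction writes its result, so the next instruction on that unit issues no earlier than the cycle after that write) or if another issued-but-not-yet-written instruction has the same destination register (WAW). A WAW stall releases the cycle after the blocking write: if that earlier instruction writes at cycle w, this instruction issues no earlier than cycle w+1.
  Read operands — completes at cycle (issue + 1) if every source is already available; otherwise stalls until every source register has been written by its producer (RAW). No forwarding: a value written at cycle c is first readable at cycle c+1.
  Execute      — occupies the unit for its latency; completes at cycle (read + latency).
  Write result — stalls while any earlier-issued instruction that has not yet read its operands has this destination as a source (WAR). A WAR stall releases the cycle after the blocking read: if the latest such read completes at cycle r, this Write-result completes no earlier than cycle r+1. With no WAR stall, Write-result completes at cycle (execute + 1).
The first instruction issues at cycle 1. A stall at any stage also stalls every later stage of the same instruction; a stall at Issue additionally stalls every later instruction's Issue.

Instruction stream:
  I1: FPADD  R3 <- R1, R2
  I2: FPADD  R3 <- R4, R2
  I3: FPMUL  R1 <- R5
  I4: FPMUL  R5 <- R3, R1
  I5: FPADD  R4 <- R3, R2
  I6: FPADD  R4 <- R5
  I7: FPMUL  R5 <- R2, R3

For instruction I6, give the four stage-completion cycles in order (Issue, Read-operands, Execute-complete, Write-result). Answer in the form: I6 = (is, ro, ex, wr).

cycle 1: issue I1 (FPADD)
cycle 2: I1 read-ops
cycle 5: I1 finished on FPADD
cycle 6: I1→R3
cycle 7: issue I2 (FPADD)
cycle 8: I2 read-ops · issue I3 (FPMUL)
cycle 9: I3 read-ops
cycle 11: I2 finished on FPADD
cycle 12: I2→R3
cycle 14: I3 finished on FPMUL
cycle 15: I3→R1
cycle 16: issue I4 (FPMUL)
cycle 17: I4 read-ops · issue I5 (FPADD)
cycle 18: I5 read-ops
cycle 21: I5 finished on FPADD
cycle 22: I4 finished on FPMUL · I5→R4
cycle 23: I4→R5 · issue I6 (FPADD)
cycle 24: I6 read-ops · issue I7 (FPMUL)
cycle 25: I7 read-ops
cycle 27: I6 finished on FPADD
cycle 28: I6→R4
cycle 30: I7 finished on FPMUL
cycle 31: I7→R5

I6 = (23, 24, 27, 28)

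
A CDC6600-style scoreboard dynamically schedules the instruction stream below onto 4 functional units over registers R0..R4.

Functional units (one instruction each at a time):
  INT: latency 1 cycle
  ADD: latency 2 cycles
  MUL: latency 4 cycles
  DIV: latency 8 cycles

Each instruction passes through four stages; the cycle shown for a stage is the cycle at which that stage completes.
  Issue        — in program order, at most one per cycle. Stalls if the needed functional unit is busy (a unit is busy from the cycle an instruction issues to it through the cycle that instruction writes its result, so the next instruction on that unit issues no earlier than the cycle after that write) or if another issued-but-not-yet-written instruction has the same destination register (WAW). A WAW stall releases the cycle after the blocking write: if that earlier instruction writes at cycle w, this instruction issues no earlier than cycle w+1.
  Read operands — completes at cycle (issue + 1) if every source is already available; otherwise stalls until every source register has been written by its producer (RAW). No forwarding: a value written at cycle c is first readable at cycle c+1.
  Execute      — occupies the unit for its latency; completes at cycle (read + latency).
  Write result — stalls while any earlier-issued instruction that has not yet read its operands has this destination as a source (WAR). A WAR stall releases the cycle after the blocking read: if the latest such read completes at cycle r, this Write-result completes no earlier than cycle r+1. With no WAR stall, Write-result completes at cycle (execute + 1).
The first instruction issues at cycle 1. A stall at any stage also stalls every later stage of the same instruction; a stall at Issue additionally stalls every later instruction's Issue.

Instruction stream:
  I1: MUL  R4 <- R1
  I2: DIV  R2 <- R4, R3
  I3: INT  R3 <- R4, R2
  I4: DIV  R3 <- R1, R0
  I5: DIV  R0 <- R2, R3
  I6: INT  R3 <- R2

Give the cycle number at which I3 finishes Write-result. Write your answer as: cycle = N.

[I1] 1/2/6/7
[I2] 2/8/16/17  (RAW R4: wait I1 write@7)
[I3] 3/18/19/20  (RAW R2: wait I2 write@17)
[I4] 21/22/30/31  (WAW R3: wait I3 write@20)
[I5] 32/33/41/42  (struct: DIV busy until I4 writes@31)
[I6] 33/34/35/36

cycle = 20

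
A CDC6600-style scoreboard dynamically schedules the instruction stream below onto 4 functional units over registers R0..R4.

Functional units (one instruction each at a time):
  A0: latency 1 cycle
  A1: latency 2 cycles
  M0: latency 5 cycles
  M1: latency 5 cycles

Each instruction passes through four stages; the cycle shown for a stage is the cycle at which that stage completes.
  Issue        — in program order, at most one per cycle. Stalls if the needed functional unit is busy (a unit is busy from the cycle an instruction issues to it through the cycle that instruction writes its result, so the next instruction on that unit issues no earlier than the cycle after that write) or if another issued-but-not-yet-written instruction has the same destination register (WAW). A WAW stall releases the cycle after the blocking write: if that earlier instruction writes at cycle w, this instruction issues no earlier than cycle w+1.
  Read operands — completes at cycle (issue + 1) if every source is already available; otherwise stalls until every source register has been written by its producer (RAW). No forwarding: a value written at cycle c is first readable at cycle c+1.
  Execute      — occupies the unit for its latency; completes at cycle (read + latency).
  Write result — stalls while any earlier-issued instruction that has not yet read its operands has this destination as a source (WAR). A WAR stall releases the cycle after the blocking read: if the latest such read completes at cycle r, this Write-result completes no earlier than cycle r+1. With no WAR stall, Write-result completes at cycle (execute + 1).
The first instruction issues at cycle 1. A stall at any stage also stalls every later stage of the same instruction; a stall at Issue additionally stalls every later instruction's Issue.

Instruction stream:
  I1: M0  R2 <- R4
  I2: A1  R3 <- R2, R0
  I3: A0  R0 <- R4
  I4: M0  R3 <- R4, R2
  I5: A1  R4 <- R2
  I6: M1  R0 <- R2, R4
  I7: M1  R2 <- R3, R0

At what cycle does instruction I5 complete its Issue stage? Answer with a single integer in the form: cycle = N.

[1] issue I1 (M0)
[2] I1 read-ops | issue I2 (A1)
[3] issue I3 (A0)
[4] I3 read-ops
[5] I3 finished on A0
[7] I1 finished on M0
[8] I1→R2
[9] I2 read-ops
[10] I3→R0
[11] I2 finished on A1
[12] I2→R3
[13] issue I4 (M0)
[14] I4 read-ops | issue I5 (A1)
[15] I5 read-ops | issue I6 (M1)
[17] I5 finished on A1
[18] I5→R4
[19] I4 finished on M0 | I6 read-ops
[20] I4→R3
[24] I6 finished on M1
[25] I6→R0
[26] issue I7 (M1)
[27] I7 read-ops
[32] I7 finished on M1
[33] I7→R2

cycle = 14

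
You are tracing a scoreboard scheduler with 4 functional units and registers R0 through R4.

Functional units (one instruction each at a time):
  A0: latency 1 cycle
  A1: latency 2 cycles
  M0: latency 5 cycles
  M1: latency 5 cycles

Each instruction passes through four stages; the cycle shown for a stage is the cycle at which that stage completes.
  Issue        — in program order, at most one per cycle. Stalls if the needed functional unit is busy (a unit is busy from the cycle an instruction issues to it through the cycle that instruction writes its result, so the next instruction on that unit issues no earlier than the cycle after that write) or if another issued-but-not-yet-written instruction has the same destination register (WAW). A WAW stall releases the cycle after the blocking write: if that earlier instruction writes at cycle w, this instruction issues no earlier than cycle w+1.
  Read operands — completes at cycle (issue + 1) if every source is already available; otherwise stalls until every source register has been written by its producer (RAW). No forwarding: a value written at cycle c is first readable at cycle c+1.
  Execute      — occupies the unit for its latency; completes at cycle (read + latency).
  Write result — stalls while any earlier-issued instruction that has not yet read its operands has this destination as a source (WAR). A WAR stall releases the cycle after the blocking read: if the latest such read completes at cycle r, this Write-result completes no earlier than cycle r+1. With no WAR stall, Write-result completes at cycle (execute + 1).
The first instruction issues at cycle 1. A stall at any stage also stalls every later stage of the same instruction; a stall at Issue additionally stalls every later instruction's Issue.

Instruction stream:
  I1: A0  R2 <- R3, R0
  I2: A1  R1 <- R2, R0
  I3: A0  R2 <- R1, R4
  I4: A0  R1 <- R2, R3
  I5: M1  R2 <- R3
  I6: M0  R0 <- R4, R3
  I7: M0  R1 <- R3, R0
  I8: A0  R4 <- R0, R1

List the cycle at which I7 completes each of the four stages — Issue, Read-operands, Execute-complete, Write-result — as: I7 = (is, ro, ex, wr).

I7 = (22, 23, 28, 29)

[I1] 1/2/3/4
[I2] 2/5/7/8  (RAW R2: wait I1 write@4)
[I3] 5/9/10/11  (struct: A0 busy until I1 writes@4; RAW R1: wait I2 write@8)
[I4] 12/13/14/15  (struct: A0 busy until I3 writes@11)
[I5] 13/14/19/20
[I6] 14/15/20/21
[I7] 22/23/28/29  (struct: M0 busy until I6 writes@21)
[I8] 23/30/31/32  (RAW R1: wait I7 write@29)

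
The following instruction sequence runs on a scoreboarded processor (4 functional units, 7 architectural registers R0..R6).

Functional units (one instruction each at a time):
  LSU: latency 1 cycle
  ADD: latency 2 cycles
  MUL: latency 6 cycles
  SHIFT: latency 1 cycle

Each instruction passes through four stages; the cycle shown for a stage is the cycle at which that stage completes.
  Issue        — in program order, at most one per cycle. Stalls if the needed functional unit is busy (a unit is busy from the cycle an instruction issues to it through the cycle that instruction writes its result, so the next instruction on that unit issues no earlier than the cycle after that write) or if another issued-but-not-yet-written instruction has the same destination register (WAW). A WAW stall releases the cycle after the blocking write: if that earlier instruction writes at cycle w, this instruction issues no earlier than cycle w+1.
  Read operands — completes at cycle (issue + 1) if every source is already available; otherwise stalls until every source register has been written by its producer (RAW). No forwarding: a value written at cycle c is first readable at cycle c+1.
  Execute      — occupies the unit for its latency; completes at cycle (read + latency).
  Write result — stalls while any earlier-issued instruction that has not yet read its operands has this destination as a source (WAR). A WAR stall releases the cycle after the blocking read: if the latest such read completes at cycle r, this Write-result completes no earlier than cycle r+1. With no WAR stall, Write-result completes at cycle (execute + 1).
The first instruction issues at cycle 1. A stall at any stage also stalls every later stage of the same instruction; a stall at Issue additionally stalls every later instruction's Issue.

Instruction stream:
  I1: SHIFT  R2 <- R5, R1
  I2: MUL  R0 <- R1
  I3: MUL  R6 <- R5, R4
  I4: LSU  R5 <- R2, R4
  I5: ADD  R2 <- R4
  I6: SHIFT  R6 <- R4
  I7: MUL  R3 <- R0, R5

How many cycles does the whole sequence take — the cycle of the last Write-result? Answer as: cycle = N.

cycle = 29

c1: I1 dispatched to SHIFT
c2: I1 operands ready | I2 dispatched to MUL
c3: I1 complete | I2 operands ready
c4: R2←I1
c9: I2 complete
c10: R0←I2
c11: I3 dispatched to MUL
c12: I3 operands ready | I4 dispatched to LSU
c13: I4 operands ready | I5 dispatched to ADD
c14: I4 complete | I5 operands ready
c15: R5←I4
c16: I5 complete
c17: R2←I5
c18: I3 complete
c19: R6←I3
c20: I6 dispatched to SHIFT
c21: I6 operands ready | I7 dispatched to MUL
c22: I6 complete | I7 operands ready
c23: R6←I6
c28: I7 complete
c29: R3←I7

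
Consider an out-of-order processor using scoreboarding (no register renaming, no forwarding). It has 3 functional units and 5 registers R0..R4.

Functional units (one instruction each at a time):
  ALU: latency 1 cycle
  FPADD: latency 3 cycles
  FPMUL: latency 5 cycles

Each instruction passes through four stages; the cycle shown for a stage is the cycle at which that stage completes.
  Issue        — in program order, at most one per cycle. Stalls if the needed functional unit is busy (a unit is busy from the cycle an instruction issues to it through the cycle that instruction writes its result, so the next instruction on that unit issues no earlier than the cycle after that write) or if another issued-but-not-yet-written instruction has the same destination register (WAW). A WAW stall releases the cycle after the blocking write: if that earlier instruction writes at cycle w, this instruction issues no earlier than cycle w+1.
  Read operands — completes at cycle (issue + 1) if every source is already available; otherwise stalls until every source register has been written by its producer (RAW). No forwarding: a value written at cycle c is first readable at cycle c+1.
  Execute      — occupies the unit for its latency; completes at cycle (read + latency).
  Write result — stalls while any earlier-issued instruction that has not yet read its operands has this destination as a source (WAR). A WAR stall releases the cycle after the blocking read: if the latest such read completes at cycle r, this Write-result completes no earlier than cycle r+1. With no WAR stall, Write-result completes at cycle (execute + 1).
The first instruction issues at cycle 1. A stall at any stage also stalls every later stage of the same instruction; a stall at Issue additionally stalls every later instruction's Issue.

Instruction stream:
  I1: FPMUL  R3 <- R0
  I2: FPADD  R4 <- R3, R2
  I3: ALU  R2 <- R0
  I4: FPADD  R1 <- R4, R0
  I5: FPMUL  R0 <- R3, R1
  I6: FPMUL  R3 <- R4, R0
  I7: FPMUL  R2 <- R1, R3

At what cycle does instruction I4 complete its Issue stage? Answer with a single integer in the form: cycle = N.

1) issue 1, read 2, done 7, write 8
2) issue 2, read 9, done 12, write 13  <RAW R3: wait I1 write@8>
3) issue 3, read 4, done 5, write 10  <WAR R2: wait I2 read@9>
4) issue 14, read 15, done 18, write 19  <struct: FPADD busy until I2 writes@13>
5) issue 15, read 20, done 25, write 26  <RAW R1: wait I4 write@19>
6) issue 27, read 28, done 33, write 34  <struct: FPMUL busy until I5 writes@26>
7) issue 35, read 36, done 41, write 42  <struct: FPMUL busy until I6 writes@34>

cycle = 14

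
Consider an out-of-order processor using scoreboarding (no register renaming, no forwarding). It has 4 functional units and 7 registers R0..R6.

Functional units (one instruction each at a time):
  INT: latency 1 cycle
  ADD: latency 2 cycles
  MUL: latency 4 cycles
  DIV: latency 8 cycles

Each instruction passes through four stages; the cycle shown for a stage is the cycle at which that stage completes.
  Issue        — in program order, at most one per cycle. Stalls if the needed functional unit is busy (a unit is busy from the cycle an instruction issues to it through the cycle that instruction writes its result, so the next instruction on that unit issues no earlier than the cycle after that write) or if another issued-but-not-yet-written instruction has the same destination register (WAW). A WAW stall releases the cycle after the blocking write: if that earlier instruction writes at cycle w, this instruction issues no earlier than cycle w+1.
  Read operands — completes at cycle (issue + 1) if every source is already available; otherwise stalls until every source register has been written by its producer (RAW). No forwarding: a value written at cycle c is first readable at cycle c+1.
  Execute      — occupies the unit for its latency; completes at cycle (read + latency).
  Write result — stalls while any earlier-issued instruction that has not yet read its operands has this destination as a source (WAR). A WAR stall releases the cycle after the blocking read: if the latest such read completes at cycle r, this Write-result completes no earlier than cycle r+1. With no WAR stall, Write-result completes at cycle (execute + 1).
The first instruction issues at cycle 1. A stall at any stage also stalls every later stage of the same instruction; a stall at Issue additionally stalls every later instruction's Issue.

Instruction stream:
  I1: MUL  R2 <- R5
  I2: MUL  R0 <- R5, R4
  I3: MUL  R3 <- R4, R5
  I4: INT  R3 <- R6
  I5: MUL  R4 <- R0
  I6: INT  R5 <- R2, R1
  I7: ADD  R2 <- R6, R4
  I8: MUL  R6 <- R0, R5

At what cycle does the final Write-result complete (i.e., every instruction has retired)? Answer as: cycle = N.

cycle = 36

I1 -> (1, 2, 6, 7)
I2 -> (8, 9, 13, 14)  // struct: MUL busy until I1 writes@7
I3 -> (15, 16, 20, 21)  // struct: MUL busy until I2 writes@14
I4 -> (22, 23, 24, 25)  // WAW R3: wait I3 write@21
I5 -> (23, 24, 28, 29)
I6 -> (26, 27, 28, 29)  // struct: INT busy until I4 writes@25
I7 -> (27, 30, 32, 33)  // RAW R4: wait I5 write@29
I8 -> (30, 31, 35, 36)  // struct: MUL busy until I5 writes@29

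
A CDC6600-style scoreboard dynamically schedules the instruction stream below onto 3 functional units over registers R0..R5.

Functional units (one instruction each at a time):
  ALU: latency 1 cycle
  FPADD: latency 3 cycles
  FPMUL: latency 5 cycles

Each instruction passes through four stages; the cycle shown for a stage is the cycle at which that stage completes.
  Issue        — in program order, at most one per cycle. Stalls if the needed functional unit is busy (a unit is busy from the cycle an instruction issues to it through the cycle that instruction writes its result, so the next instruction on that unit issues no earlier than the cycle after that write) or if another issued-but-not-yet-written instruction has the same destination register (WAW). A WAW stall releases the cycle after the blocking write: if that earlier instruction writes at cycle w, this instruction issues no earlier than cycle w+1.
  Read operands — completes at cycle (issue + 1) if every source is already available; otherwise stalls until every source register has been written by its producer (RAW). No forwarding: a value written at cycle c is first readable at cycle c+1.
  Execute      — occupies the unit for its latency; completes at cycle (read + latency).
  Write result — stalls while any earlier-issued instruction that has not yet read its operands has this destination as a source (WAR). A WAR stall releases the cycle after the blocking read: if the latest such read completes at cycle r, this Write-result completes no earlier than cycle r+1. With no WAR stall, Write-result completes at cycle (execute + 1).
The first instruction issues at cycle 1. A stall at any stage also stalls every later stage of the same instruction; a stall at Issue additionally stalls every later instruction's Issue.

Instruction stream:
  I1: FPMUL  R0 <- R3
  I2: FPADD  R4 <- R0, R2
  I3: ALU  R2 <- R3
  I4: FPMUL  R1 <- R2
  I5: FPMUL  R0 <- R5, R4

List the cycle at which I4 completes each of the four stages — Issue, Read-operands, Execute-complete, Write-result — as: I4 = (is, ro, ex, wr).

I4 = (9, 11, 16, 17)

I1: IS=1 RO=2 EX=7 WR=8
I2: IS=2 RO=9 EX=12 WR=13  [RAW R0: wait I1 write@8]
I3: IS=3 RO=4 EX=5 WR=10  [WAR R2: wait I2 read@9]
I4: IS=9 RO=11 EX=16 WR=17  [struct: FPMUL busy until I1 writes@8; RAW R2: wait I3 write@10]
I5: IS=18 RO=19 EX=24 WR=25  [struct: FPMUL busy until I4 writes@17]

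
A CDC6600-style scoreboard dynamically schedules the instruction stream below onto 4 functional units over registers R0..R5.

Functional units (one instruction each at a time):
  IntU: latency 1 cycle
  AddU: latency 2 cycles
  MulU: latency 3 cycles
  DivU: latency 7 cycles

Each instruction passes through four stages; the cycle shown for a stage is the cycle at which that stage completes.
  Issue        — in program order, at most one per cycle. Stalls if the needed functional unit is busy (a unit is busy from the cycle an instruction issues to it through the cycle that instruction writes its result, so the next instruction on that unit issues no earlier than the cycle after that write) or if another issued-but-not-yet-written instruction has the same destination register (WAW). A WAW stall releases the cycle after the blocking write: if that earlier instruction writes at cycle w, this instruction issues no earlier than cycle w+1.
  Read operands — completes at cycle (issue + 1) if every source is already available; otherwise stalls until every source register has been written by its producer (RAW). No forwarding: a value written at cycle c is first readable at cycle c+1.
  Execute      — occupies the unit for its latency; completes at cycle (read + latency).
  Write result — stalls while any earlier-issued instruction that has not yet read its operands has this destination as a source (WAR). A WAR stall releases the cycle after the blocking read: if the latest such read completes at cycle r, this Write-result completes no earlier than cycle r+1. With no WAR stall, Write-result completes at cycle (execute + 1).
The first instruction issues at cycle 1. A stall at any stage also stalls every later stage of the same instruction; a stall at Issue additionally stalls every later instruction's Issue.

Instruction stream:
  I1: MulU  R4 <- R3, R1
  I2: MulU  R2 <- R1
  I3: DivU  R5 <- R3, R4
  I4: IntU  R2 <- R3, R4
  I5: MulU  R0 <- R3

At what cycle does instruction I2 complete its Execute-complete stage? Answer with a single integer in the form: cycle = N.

[1] I1 issues→MulU
[2] I1 reads
[5] I1 exec-done
[6] I1 writes R4
[7] I2 issues→MulU
[8] I2 reads; I3 issues→DivU
[9] I3 reads
[11] I2 exec-done
[12] I2 writes R2
[13] I4 issues→IntU
[14] I4 reads; I5 issues→MulU
[15] I4 exec-done; I5 reads
[16] I3 exec-done; I4 writes R2
[17] I3 writes R5
[18] I5 exec-done
[19] I5 writes R0

cycle = 11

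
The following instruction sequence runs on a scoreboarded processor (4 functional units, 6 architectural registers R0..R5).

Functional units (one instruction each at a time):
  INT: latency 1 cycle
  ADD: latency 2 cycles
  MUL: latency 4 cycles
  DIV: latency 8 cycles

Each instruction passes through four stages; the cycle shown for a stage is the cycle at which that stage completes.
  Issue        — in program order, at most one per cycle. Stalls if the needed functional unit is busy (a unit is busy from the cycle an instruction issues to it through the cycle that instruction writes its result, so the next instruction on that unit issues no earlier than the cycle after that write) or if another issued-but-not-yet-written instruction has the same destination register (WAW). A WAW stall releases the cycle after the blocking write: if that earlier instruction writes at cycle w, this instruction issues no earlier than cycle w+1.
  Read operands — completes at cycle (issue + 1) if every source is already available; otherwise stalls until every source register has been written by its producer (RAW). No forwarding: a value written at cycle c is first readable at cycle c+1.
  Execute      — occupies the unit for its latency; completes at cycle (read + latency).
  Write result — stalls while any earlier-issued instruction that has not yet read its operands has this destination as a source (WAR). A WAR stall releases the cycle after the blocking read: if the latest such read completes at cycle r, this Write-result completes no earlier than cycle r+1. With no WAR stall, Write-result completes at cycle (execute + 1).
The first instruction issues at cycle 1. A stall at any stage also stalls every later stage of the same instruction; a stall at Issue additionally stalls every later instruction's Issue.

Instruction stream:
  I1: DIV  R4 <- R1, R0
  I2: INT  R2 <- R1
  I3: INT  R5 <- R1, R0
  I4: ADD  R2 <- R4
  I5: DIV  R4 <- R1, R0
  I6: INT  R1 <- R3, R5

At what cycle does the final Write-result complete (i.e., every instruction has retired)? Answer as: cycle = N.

I1: IS=1 RO=2 EX=10 WR=11
I2: IS=2 RO=3 EX=4 WR=5
I3: IS=6 RO=7 EX=8 WR=9  [struct: INT busy until I2 writes@5]
I4: IS=7 RO=12 EX=14 WR=15  [RAW R4: wait I1 write@11]
I5: IS=12 RO=13 EX=21 WR=22  [struct: DIV busy until I1 writes@11]
I6: IS=13 RO=14 EX=15 WR=16

cycle = 22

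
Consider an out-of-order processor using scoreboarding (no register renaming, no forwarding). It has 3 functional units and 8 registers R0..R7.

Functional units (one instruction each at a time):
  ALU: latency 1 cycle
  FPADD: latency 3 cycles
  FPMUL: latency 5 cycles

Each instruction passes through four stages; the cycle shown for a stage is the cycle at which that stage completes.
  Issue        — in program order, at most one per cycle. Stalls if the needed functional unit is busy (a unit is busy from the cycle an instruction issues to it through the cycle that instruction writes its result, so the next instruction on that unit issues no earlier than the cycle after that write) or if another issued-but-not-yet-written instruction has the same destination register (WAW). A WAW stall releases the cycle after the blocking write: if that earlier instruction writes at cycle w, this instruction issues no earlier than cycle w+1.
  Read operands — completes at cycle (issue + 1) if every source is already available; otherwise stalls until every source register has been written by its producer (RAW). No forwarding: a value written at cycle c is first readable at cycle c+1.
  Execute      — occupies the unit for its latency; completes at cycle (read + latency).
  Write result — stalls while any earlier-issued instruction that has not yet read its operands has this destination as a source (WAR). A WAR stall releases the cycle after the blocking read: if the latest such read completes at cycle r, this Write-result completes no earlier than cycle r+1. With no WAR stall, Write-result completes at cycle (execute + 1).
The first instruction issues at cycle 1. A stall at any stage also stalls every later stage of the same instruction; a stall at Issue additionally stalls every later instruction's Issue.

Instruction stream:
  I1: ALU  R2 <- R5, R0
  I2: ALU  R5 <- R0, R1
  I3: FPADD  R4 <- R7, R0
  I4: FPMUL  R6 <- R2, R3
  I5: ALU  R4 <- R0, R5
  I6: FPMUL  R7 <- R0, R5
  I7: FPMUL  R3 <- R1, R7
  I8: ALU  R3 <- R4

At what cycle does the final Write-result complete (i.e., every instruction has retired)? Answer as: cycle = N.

cycle = 34

I1: IS=1 RO=2 EX=3 WR=4
I2: IS=5 RO=6 EX=7 WR=8  [struct: ALU busy until I1 writes@4]
I3: IS=6 RO=7 EX=10 WR=11
I4: IS=7 RO=8 EX=13 WR=14
I5: IS=12 RO=13 EX=14 WR=15  [WAW R4: wait I3 write@11]
I6: IS=15 RO=16 EX=21 WR=22  [struct: FPMUL busy until I4 writes@14]
I7: IS=23 RO=24 EX=29 WR=30  [struct: FPMUL busy until I6 writes@22]
I8: IS=31 RO=32 EX=33 WR=34  [WAW R3: wait I7 write@30]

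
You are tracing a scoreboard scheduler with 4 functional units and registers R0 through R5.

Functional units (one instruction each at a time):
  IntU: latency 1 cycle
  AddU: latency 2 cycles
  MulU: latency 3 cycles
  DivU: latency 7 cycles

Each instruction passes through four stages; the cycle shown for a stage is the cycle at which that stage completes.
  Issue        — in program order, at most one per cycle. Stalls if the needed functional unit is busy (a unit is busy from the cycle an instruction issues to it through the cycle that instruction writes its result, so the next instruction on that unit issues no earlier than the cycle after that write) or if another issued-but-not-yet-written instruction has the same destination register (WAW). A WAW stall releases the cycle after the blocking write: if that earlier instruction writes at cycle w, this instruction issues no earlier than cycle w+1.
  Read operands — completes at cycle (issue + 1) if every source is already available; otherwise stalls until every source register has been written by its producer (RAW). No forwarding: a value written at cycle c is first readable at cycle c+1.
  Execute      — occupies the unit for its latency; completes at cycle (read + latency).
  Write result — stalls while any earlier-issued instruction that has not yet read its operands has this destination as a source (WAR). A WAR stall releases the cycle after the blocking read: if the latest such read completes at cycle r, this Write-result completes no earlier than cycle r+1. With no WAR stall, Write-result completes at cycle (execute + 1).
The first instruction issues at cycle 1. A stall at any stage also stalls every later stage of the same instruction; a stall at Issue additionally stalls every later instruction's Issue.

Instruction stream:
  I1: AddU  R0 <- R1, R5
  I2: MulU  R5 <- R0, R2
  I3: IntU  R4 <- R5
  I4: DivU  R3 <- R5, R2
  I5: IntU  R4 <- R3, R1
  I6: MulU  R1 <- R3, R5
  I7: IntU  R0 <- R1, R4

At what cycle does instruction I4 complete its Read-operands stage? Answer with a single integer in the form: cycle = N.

cycle = 11

I1  is:1  ro:2  ex:4  wr:5
I2  is:2  ro:6  ex:9  wr:10  — RAW R0: wait I1 write@5
I3  is:3  ro:11  ex:12  wr:13  — RAW R5: wait I2 write@10
I4  is:4  ro:11  ex:18  wr:19  — RAW R5: wait I2 write@10
I5  is:14  ro:20  ex:21  wr:22  — struct: IntU busy until I3 writes@13, RAW R3: wait I4 write@19
I6  is:15  ro:20  ex:23  wr:24  — RAW R3: wait I4 write@19
I7  is:23  ro:25  ex:26  wr:27  — struct: IntU busy until I5 writes@22, RAW R1: wait I6 write@24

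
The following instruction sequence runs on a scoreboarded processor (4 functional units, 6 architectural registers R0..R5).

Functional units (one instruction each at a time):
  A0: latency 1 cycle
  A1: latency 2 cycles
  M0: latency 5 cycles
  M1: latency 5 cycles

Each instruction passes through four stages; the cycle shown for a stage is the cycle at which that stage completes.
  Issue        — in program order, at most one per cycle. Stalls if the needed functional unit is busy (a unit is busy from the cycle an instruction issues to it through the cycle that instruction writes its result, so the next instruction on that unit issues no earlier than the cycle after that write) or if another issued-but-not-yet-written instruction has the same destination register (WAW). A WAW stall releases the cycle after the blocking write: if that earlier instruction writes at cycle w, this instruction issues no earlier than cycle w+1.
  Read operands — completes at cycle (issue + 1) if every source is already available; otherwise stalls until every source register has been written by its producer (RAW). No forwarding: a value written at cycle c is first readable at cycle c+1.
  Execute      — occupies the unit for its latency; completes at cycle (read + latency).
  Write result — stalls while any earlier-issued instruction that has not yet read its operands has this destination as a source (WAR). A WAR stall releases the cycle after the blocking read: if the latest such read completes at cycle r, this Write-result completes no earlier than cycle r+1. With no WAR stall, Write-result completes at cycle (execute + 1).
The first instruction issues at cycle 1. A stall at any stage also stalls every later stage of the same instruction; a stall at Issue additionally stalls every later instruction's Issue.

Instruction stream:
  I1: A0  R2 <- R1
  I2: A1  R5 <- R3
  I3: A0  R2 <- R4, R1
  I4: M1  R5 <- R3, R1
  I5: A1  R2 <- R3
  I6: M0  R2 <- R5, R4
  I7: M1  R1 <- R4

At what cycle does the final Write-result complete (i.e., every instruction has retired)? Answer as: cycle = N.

cycle = 22

t=1  I1 dispatched to A0
t=2  I1 operands ready | I2 dispatched to A1
t=3  I1 complete | I2 operands ready
t=4  R2←I1
t=5  I2 complete | I3 dispatched to A0
t=6  R5←I2 | I3 operands ready
t=7  I3 complete | I4 dispatched to M1
t=8  R2←I3 | I4 operands ready
t=9  I5 dispatched to A1
t=10  I5 operands ready
t=12  I5 complete
t=13  I4 complete | R2←I5
t=14  R5←I4 | I6 dispatched to M0
t=15  I6 operands ready | I7 dispatched to M1
t=16  I7 operands ready
t=20  I6 complete
t=21  R2←I6 | I7 complete
t=22  R1←I7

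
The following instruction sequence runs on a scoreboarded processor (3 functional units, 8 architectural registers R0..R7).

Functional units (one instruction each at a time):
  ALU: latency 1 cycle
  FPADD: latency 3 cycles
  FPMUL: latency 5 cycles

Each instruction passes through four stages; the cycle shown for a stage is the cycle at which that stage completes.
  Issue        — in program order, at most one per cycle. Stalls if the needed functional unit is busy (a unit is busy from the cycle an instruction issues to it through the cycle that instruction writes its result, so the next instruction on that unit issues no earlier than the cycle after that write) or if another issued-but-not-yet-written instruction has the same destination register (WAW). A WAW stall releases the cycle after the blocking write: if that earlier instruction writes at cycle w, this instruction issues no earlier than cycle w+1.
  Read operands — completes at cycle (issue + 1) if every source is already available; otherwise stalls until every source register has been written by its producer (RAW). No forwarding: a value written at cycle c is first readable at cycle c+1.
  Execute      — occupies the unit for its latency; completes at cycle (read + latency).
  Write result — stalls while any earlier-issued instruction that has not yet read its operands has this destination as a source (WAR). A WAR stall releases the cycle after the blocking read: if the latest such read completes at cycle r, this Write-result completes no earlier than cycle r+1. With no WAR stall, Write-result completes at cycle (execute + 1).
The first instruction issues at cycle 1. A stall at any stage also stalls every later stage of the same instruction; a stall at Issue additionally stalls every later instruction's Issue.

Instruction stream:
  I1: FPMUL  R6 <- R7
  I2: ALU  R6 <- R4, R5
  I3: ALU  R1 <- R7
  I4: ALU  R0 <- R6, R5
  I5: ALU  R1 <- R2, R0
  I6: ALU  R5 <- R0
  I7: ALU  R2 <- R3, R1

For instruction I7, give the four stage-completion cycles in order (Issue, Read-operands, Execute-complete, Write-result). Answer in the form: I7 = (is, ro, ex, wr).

[1] I1 dispatched to FPMUL
[2] I1 operands ready
[7] I1 complete
[8] R6←I1
[9] I2 dispatched to ALU
[10] I2 operands ready
[11] I2 complete
[12] R6←I2
[13] I3 dispatched to ALU
[14] I3 operands ready
[15] I3 complete
[16] R1←I3
[17] I4 dispatched to ALU
[18] I4 operands ready
[19] I4 complete
[20] R0←I4
[21] I5 dispatched to ALU
[22] I5 operands ready
[23] I5 complete
[24] R1←I5
[25] I6 dispatched to ALU
[26] I6 operands ready
[27] I6 complete
[28] R5←I6
[29] I7 dispatched to ALU
[30] I7 operands ready
[31] I7 complete
[32] R2←I7

I7 = (29, 30, 31, 32)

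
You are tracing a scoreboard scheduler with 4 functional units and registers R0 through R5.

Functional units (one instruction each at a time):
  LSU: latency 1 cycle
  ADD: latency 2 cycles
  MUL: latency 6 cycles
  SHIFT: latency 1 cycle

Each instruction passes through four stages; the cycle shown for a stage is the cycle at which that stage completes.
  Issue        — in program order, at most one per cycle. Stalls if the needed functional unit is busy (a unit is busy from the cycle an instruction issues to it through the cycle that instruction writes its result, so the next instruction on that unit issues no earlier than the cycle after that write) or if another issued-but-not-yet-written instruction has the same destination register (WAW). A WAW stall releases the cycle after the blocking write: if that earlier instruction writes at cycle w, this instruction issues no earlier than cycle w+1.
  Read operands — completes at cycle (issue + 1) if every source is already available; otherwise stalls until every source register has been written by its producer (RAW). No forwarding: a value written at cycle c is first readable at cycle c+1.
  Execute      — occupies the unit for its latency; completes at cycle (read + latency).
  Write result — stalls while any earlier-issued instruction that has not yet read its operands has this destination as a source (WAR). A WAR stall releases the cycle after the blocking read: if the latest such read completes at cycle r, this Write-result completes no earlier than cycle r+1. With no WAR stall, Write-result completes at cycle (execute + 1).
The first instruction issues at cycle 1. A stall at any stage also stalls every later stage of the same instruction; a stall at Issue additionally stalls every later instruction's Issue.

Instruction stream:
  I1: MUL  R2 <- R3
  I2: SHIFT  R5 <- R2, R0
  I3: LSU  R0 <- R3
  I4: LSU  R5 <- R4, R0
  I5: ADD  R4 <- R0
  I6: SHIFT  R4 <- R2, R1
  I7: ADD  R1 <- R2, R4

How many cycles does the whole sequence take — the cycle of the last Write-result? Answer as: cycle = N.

I1: IS=1 RO=2 EX=8 WR=9
I2: IS=2 RO=10 EX=11 WR=12  [RAW R2: wait I1 write@9]
I3: IS=3 RO=4 EX=5 WR=11  [WAR R0: wait I2 read@10]
I4: IS=13 RO=14 EX=15 WR=16  [WAW R5: wait I2 write@12]
I5: IS=14 RO=15 EX=17 WR=18
I6: IS=19 RO=20 EX=21 WR=22  [WAW R4: wait I5 write@18]
I7: IS=20 RO=23 EX=25 WR=26  [RAW R4: wait I6 write@22]

cycle = 26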